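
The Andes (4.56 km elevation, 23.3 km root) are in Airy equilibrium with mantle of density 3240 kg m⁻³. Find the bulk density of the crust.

2710 kg m⁻³

ρ_c h = (ρ_m − ρ_c) r → ρ_c (h + r) = ρ_m r → ρ_c = ρ_m r / (h + r).
ρ_c = 3240 × 23.3 km / (4.56 km + 23.3 km) = 2710 kg m⁻³.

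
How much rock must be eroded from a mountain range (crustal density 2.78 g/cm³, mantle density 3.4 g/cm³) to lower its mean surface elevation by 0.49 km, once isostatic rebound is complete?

2.69 km

Net drop Δ = e − u = e − e ρ_c/ρ_m = e (ρ_m − ρ_c)/ρ_m.
e = Δ ρ_m/(ρ_m − ρ_c) = 0.49 km × 3.4/0.62 = 2.69 km.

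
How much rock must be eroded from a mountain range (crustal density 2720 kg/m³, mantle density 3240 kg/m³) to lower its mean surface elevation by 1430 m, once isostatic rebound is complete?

8910 m

Net drop Δ = e − u = e − e ρ_c/ρ_m = e (ρ_m − ρ_c)/ρ_m.
e = Δ ρ_m/(ρ_m − ρ_c) = 1430 m × 3240/520 = 8910 m.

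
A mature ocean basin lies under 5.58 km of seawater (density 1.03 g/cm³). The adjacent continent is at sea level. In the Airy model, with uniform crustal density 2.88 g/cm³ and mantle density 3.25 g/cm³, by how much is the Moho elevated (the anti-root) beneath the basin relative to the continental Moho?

Equating mass per unit area of the two columns: replacing crust with seawater at the top is compensated by replacing crust with mantle at the base: d (ρ_c − ρ_w) = a (ρ_m − ρ_c).
a = d (ρ_c − ρ_w)/(ρ_m − ρ_c) = 5.58 km × 1.85/0.37 = 27.9 km.

27.9 km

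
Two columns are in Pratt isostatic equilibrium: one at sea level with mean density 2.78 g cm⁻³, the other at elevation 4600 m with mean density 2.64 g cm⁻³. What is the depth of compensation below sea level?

86700 m

ρ_ref D = ρ (D + h) → D (ρ_ref − ρ) = ρ h.
D = ρ h/(ρ_ref − ρ) = 2.64 × 4600 m/(2.78 − 2.64) = 86700 m.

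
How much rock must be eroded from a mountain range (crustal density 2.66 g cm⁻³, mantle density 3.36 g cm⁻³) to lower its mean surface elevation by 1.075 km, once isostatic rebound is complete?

5.16 km

Net drop Δ = e − u = e − e ρ_c/ρ_m = e (ρ_m − ρ_c)/ρ_m.
e = Δ ρ_m/(ρ_m − ρ_c) = 1.075 km × 3.36/0.7 = 5.16 km.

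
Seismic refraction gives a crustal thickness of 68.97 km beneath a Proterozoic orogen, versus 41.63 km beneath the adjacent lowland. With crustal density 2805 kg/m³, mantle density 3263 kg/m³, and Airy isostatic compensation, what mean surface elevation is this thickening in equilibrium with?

Excess crust Δ = 68.97 km − 41.63 km = 27.34 km, split between elevation h and root r with h + r = Δ.
Airy balance ρ_c h = (ρ_m − ρ_c) r gives r = h ρ_c/(ρ_m − ρ_c), so h (1 + ρ_c/(ρ_m − ρ_c)) = Δ, i.e. h = Δ (ρ_m − ρ_c)/ρ_m.
h = 27.34 km × 458/3263 = 3.84 km.

3.84 km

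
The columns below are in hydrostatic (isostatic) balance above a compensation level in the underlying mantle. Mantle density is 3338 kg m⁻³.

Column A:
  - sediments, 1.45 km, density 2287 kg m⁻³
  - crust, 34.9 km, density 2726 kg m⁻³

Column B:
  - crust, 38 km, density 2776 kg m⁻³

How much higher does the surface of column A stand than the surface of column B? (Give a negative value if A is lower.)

For any compensation level in the mantle, the mantle terms cancel and isostasy reduces to e = (Σt_A − Σt_B) − (Σ(ρt)_A − Σ(ρt)_B) / ρ_m.
Σt_A = 36.35 km; Σt_B = 38 km; Σ(ρt)_A = 98453.55; Σ(ρt)_B = 105488 (in km·kg m⁻³).
e = (36.35 − 38) − (98453.55 − 105488) / 3338 = 0.457 km.

0.457 km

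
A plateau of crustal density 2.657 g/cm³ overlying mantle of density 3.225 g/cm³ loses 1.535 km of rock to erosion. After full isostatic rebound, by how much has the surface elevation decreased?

0.27 km

Rebound u = e ρ_c/ρ_m = 1.535 km × 2.657/3.225 = 1.265 km.
Net surface drop = e − u = 1.535 km − 1.265 km = e (ρ_m − ρ_c)/ρ_m = 0.27 km.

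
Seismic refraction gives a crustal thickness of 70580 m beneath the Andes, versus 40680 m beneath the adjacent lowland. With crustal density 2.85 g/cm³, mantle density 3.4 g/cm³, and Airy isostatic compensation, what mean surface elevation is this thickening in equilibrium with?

4840 m

Excess crust Δ = 70580 m − 40680 m = 29900 m, split between elevation h and root r with h + r = Δ.
Airy balance ρ_c h = (ρ_m − ρ_c) r gives r = h ρ_c/(ρ_m − ρ_c), so h (1 + ρ_c/(ρ_m − ρ_c)) = Δ, i.e. h = Δ (ρ_m − ρ_c)/ρ_m.
h = 29900 m × 0.55/3.4 = 4840 m.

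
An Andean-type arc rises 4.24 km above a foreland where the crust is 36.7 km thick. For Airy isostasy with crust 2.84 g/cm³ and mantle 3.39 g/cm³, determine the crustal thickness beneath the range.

62.8 km

Root depth r = h ρ_c / (ρ_m − ρ_c) = 4.24 km × 2.84 / 0.55 = 21.89 km.
Total thickness = T + h + r = 36.7 km + 4.24 km + 21.89 km = 62.8 km.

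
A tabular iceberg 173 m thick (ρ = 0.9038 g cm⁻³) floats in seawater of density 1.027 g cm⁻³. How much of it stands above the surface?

20.8 m

Floating equilibrium: submerged depth d = t ρ_obj/ρ_fluid = 173 m × 0.9038/1.027 = 152.2 m.
Freeboard = t − d = 173 m − 152.2 m = 20.8 m.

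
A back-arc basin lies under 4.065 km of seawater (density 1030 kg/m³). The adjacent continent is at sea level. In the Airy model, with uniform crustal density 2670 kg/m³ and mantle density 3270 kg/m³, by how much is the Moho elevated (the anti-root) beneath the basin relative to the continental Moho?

11.1 km

For local isostatic compensation: replacing crust with seawater at the top is compensated by replacing crust with mantle at the base: d (ρ_c − ρ_w) = a (ρ_m − ρ_c).
a = d (ρ_c − ρ_w)/(ρ_m − ρ_c) = 4.065 km × 1640/600 = 11.1 km.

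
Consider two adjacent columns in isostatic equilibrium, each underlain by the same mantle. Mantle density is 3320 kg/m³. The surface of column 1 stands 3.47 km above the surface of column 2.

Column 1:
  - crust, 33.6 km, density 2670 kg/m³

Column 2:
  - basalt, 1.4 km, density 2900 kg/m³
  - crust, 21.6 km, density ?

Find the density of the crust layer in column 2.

2870 kg/m³

Take the compensation level at the base of the deeper column (depth z_c below the surface of column 1) and equate Σ ρ_i t_i down to z_c; mantle fills any gap and the z_c terms cancel.
Column 1: 33.6×2670 + (z_c − 33.6)×3320
Column 2: 3.47×0 + 1.4×2900 + 21.6×ρ + (z_c − 3.47 − 23)×3320
The z_c×3320 term appears on both sides and cancels. Collect the known terms of each column as K = Σ(ρt)_known − 3320 × (depth of known layers): K_1 = 89712 − 3320×33.6 = −21840; K_2 = 4060 − 3320×(3.47 + 23) = −83820.4.
Balance: K_1 = K_2 + 21.6×ρ, so ρ = (K_1 − K_2)/21.6 = 61980.4/21.6 = 2870 kg/m³.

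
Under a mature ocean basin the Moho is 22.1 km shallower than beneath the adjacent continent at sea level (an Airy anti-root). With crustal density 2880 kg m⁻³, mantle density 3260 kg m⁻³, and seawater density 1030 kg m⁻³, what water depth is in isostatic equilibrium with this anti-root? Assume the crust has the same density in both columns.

Replacing a thickness d of crust by seawater at the top must be balanced by replacing crust with mantle at the base: d (ρ_c − ρ_w) = a (ρ_m − ρ_c).
d = a (ρ_m − ρ_c)/(ρ_c − ρ_w) = 22.1 km × 380/1850 = 4.54 km.

4.54 km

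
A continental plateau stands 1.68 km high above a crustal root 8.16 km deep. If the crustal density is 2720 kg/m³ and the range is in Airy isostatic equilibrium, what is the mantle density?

Airy balance: ρ_c h = (ρ_m − ρ_c) r → ρ_m = ρ_c (1 + h/r).
ρ_m = 2720 × (1 + 1.68 km/8.16 km) = 3280 kg/m³.

3280 kg/m³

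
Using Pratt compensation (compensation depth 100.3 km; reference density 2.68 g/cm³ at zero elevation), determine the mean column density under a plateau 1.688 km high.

Pratt balance: ρ_ref D = ρ (D + h).
ρ = ρ_ref D/(D + h) = 2.68 × 100.3 km/(100.3 km + 1.688 km) = 2.64 g/cm³.

2.64 g/cm³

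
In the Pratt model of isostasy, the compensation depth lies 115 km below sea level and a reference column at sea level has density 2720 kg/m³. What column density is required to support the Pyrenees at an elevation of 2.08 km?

Pratt balance: ρ_ref D = ρ (D + h).
ρ = ρ_ref D/(D + h) = 2720 × 115 km/(115 km + 2.08 km) = 2670 kg/m³.

2670 kg/m³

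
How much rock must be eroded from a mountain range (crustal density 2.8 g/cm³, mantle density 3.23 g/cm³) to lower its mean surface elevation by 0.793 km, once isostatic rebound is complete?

Net drop Δ = e − u = e − e ρ_c/ρ_m = e (ρ_m − ρ_c)/ρ_m.
e = Δ ρ_m/(ρ_m − ρ_c) = 0.793 km × 3.23/0.43 = 5.96 km.

5.96 km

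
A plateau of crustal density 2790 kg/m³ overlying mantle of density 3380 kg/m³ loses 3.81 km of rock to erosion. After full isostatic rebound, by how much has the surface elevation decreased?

0.665 km

Rebound u = e ρ_c/ρ_m = 3.81 km × 2790/3380 = 3.145 km.
Net surface drop = e − u = 3.81 km − 3.145 km = e (ρ_m − ρ_c)/ρ_m = 0.665 km.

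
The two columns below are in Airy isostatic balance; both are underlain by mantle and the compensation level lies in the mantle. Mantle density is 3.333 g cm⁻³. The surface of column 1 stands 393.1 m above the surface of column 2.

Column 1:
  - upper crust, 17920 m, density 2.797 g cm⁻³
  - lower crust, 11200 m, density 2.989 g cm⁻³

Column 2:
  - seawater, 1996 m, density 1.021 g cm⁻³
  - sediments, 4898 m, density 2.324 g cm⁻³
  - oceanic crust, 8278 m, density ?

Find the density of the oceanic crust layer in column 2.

3.02 g cm⁻³

Take the compensation level at the base of the deeper column (depth z_c below the surface of column 1) and equate Σ ρ_i t_i down to z_c; mantle fills any gap and the z_c terms cancel.
Column 1: 17920×2.797 + 11200×2.989 + (z_c − 29120)×3.333
Column 2: 393.1×0 + 1996×1.021 + 4898×2.324 + 8278×ρ + (z_c − 393.1 − 15172)×3.333
The z_c×3.333 term appears on both sides and cancels. Collect the known terms of each column as K = Σ(ρt)_known − 3.333 × (depth of known layers): K_1 = 83599.04 − 3.333×29120 = −13457.92; K_2 = 13420.868 − 3.333×(393.1 + 15172) = −38457.6103.
Balance: K_1 = K_2 + 8278×ρ, so ρ = (K_1 − K_2)/8278 = 24999.7/8278 = 3.02 g cm⁻³.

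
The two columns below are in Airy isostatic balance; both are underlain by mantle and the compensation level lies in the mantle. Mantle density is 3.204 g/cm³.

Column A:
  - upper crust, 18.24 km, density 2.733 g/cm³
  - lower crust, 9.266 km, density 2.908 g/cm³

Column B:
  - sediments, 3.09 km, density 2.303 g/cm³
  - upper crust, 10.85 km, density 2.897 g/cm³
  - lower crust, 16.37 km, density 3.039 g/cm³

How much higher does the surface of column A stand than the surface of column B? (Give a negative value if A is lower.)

For any compensation level in the mantle, the mantle terms cancel and isostasy reduces to e = (Σt_A − Σt_B) − (Σ(ρt)_A − Σ(ρt)_B) / ρ_m.
Σt_A = 27.506 km; Σt_B = 30.31 km; Σ(ρt)_A = 76.795448; Σ(ρt)_B = 88.29715 (in km·g/cm³).
e = (27.506 − 30.31) − (76.795448 − 88.29715) / 3.204 = 0.786 km.

0.786 km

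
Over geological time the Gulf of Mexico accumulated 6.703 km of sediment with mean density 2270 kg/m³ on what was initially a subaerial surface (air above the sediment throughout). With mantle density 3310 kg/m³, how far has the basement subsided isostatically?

Subaerial load: s = t ρ_sed / ρ_m = 6.703 km × 2270/3310 = 4.6 km.

4.6 km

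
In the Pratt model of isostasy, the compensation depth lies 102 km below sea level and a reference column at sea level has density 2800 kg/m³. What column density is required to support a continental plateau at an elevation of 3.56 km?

2710 kg/m³

Pratt balance: ρ_ref D = ρ (D + h).
ρ = ρ_ref D/(D + h) = 2800 × 102 km/(102 km + 3.56 km) = 2710 kg/m³.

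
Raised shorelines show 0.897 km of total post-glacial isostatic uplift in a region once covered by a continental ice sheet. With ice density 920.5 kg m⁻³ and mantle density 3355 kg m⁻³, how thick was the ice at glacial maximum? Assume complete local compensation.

3.27 km

u = t ρ_ice/ρ_m → t = u ρ_m/ρ_ice = 0.897 km × 3355/920.5 = 3.27 km.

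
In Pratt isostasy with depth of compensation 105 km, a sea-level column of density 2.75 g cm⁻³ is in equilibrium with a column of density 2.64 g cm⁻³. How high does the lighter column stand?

ρ_ref D = ρ (D + h) → h = D (ρ_ref − ρ)/ρ.
h = 105 km × (2.75 − 2.64)/2.64 = 4.38 km.

4.38 km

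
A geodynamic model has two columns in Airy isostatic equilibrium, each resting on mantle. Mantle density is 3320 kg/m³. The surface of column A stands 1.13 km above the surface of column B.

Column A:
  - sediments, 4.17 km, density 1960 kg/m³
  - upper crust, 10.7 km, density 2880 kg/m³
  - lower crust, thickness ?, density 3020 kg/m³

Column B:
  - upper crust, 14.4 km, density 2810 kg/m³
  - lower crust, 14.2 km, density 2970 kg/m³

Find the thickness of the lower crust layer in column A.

Take the compensation level at the base of the deeper column (depth z_c below the surface of column A) and equate Σ ρ_i t_i down to z_c; mantle fills any gap and the z_c terms cancel.
Column A: 4.17×1960 + 10.7×2880 + x×3020 + (z_c − 14.87 − x)×3320
Column B: 1.13×0 + 14.4×2810 + 14.2×2970 + (z_c − 1.13 − 28.6)×3320
The z_c×3320 term appears on both sides and cancels. Collect the known terms of each column as K = Σ(ρt)_known − 3320 × (depth of known layers): K_A = 38989.2 − 3320×14.87 = −10379.2; K_B = 82638 − 3320×(1.13 + 28.6) = −16065.6.
Balance: K_A − x×(3320 − 3020) = K_B, so x = (K_A − K_B)/(3320 − 3020) = 5686.4/300 = 19 km.

19 km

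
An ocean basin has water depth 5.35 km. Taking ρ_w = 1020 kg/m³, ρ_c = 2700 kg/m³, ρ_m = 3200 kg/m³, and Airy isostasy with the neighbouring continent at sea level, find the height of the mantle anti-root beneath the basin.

18 km

In Airy isostatic equilibrium: replacing crust with seawater at the top is compensated by replacing crust with mantle at the base: d (ρ_c − ρ_w) = a (ρ_m − ρ_c).
a = d (ρ_c − ρ_w)/(ρ_m − ρ_c) = 5.35 km × 1680/500 = 18 km.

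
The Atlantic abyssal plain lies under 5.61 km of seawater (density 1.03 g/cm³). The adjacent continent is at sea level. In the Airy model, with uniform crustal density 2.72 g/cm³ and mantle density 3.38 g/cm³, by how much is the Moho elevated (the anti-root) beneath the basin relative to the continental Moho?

14.4 km

For local isostatic compensation: replacing crust with seawater at the top is compensated by replacing crust with mantle at the base: d (ρ_c − ρ_w) = a (ρ_m − ρ_c).
a = d (ρ_c − ρ_w)/(ρ_m − ρ_c) = 5.61 km × 1.69/0.66 = 14.4 km.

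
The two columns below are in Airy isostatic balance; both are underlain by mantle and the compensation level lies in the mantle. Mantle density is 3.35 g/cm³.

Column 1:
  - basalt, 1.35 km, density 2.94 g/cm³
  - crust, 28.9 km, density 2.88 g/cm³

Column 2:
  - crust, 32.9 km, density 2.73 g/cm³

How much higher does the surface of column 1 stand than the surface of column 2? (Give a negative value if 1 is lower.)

−1.87 km

For any compensation level in the mantle, the mantle terms cancel and isostasy reduces to e = (Σt_1 − Σt_2) − (Σ(ρt)_1 − Σ(ρt)_2) / ρ_m.
Σt_1 = 30.25 km; Σt_2 = 32.9 km; Σ(ρt)_1 = 87.201; Σ(ρt)_2 = 89.817 (in km·g/cm³).
e = (30.25 − 32.9) − (87.201 − 89.817) / 3.35 = −1.87 km.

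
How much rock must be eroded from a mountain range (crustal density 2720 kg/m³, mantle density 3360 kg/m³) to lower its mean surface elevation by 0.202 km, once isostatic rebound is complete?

Net drop Δ = e − u = e − e ρ_c/ρ_m = e (ρ_m − ρ_c)/ρ_m.
e = Δ ρ_m/(ρ_m − ρ_c) = 0.202 km × 3360/640 = 1.06 km.

1.06 km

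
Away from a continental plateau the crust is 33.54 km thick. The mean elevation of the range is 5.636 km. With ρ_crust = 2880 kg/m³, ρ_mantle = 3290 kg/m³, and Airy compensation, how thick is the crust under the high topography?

78.8 km

Root depth r = h ρ_c / (ρ_m − ρ_c) = 5.636 km × 2880 / 410 = 39.59 km.
Total thickness = T + h + r = 33.54 km + 5.636 km + 39.59 km = 78.8 km.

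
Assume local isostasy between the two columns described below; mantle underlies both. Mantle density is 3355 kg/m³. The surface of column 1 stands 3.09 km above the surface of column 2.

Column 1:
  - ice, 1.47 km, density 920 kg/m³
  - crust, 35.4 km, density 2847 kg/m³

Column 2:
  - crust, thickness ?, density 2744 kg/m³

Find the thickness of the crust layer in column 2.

Take the compensation level at the base of the deeper column (depth z_c below the surface of column 1) and equate Σ ρ_i t_i down to z_c; mantle fills any gap and the z_c terms cancel.
Column 1: 1.47×920 + 35.4×2847 + (z_c − 36.87)×3355
Column 2: 3.09×0 + x×2744 + (z_c − 3.09 − 0 − x)×3355
The z_c×3355 term appears on both sides and cancels. Collect the known terms of each column as K = Σ(ρt)_known − 3355 × (depth of known layers): K_1 = 102136.2 − 3355×36.87 = −21562.65; K_2 = 0 − 3355×(3.09 + 0) = −10366.95.
Balance: K_1 = K_2 − x×(3355 − 2744), so x = (K_2 − K_1)/(3355 − 2744) = 11195.7/611 = 18.3 km.

18.3 km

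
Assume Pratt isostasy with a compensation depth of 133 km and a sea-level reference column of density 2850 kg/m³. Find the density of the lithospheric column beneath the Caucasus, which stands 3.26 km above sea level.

Pratt balance: ρ_ref D = ρ (D + h).
ρ = ρ_ref D/(D + h) = 2850 × 133 km/(133 km + 3.26 km) = 2780 kg/m³.

2780 kg/m³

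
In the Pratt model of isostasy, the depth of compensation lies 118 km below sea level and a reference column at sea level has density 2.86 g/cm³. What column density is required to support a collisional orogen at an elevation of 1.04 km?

Pratt balance: ρ_ref D = ρ (D + h).
ρ = ρ_ref D/(D + h) = 2.86 × 118 km/(118 km + 1.04 km) = 2.84 g/cm³.

2.84 g/cm³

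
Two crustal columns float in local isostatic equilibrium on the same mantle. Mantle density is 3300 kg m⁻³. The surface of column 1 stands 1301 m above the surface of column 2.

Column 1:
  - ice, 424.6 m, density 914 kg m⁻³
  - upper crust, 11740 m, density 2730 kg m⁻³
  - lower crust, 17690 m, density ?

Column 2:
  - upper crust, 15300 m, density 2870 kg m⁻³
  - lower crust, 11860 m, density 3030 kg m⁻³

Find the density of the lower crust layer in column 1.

Take the compensation level at the base of the deeper column (depth z_c below the surface of column 1) and equate Σ ρ_i t_i down to z_c; mantle fills any gap and the z_c terms cancel.
Column 1: 424.6×914 + 11740×2730 + 17690×ρ + (z_c − 29854.6)×3300
Column 2: 1301×0 + 15300×2870 + 11860×3030 + (z_c − 1301 − 27160)×3300
The z_c×3300 term appears on both sides and cancels. Collect the known terms of each column as K = Σ(ρt)_known − 3300 × (depth of known layers): K_1 = 32438284.4 − 3300×29854.6 = −66081895.6; K_2 = 79846800 − 3300×(1301 + 27160) = −14074500.
Balance: K_1 + 17690×ρ = K_2, so ρ = (K_2 − K_1)/17690 = 52007400/17690 = 2940 kg m⁻³.

2940 kg m⁻³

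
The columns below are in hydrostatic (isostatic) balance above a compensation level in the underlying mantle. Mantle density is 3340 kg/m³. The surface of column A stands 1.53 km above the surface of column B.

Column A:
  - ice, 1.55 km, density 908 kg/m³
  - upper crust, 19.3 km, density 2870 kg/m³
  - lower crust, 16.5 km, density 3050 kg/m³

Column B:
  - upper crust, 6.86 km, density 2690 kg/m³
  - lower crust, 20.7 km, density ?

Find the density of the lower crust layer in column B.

2950 kg/m³

Take the compensation level at the base of the deeper column (depth z_c below the surface of column A) and equate Σ ρ_i t_i down to z_c; mantle fills any gap and the z_c terms cancel.
Column A: 1.55×908 + 19.3×2870 + 16.5×3050 + (z_c − 37.35)×3340
Column B: 1.53×0 + 6.86×2690 + 20.7×ρ + (z_c − 1.53 − 27.56)×3340
The z_c×3340 term appears on both sides and cancels. Collect the known terms of each column as K = Σ(ρt)_known − 3340 × (depth of known layers): K_A = 107123.4 − 3340×37.35 = −17625.6; K_B = 18453.4 − 3340×(1.53 + 27.56) = −78707.2.
Balance: K_A = K_B + 20.7×ρ, so ρ = (K_A − K_B)/20.7 = 61081.6/20.7 = 2950 kg/m³.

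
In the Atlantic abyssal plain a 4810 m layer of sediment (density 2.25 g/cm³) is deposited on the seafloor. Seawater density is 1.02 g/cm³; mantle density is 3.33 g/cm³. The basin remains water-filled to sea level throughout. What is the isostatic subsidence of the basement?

Submarine loading: the sediment displaces seawater, and the subsidence is in turn flooded, so s (ρ_m − ρ_w) = t (ρ_sed − ρ_w).
s = 4810 m × (2.25 − 1.02) / (3.33 − 1.02) = 2560 m.

2560 m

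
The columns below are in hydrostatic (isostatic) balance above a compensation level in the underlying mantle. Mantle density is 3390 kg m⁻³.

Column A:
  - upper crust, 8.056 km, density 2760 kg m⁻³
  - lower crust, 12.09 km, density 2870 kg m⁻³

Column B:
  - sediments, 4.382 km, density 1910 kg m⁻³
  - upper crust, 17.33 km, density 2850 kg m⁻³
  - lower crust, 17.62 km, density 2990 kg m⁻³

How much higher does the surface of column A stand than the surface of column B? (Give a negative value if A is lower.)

For any compensation level in the mantle, the mantle terms cancel and isostasy reduces to e = (Σt_A − Σt_B) − (Σ(ρt)_A − Σ(ρt)_B) / ρ_m.
Σt_A = 20.146 km; Σt_B = 39.332 km; Σ(ρt)_A = 56932.86; Σ(ρt)_B = 110443.92 (in km·kg m⁻³).
e = (20.146 − 39.332) − (56932.86 − 110443.92) / 3390 = −3.4 km.

−3.4 km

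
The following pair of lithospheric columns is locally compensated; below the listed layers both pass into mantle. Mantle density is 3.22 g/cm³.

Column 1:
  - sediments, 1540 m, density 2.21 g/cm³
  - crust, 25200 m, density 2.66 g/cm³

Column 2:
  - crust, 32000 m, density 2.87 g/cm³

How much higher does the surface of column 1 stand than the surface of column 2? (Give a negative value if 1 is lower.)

For any compensation level in the mantle, the mantle terms cancel and isostasy reduces to e = (Σt_1 − Σt_2) − (Σ(ρt)_1 − Σ(ρt)_2) / ρ_m.
Σt_1 = 26740 m; Σt_2 = 32000 m; Σ(ρt)_1 = 70435.4; Σ(ρt)_2 = 91840 (in m·g/cm³).
e = (26740 − 32000) − (70435.4 − 91840) / 3.22 = 1390 m.

1390 m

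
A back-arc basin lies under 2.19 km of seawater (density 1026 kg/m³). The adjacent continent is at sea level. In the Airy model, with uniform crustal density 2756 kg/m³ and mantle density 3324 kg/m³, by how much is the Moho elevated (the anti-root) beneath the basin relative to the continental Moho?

6.67 km

Equating mass per unit area of the two columns: replacing crust with seawater at the top is compensated by replacing crust with mantle at the base: d (ρ_c − ρ_w) = a (ρ_m − ρ_c).
a = d (ρ_c − ρ_w)/(ρ_m − ρ_c) = 2.19 km × 1730/568 = 6.67 km.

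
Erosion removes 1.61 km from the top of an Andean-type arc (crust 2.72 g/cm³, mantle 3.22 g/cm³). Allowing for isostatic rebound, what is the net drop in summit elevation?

0.25 km

Rebound u = e ρ_c/ρ_m = 1.61 km × 2.72/3.22 = 1.36 km.
Net surface drop = e − u = 1.61 km − 1.36 km = e (ρ_m − ρ_c)/ρ_m = 0.25 km.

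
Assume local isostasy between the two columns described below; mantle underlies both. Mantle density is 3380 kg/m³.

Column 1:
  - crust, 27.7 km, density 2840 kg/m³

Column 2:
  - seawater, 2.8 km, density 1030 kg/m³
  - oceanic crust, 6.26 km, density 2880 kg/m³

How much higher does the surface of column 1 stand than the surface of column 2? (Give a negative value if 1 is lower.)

For any compensation level in the mantle, the mantle terms cancel and isostasy reduces to e = (Σt_1 − Σt_2) − (Σ(ρt)_1 − Σ(ρt)_2) / ρ_m.
Σt_1 = 27.7 km; Σt_2 = 9.06 km; Σ(ρt)_1 = 78668; Σ(ρt)_2 = 20912.8 (in km·kg/m³).
e = (27.7 − 9.06) − (78668 − 20912.8) / 3380 = 1.55 km.

1.55 km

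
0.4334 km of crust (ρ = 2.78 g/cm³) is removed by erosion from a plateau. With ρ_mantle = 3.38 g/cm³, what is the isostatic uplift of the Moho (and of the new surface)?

Unloading: uplift u = e ρ_c/ρ_m = 0.4334 km × 2.78/3.38 = 0.356 km.

0.356 km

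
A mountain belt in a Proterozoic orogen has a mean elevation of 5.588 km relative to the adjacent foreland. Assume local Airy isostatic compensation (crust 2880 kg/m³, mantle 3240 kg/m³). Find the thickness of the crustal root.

Isostatic balance requires: the weight of the topography is balanced by the buoyancy of the root, ρ_c h = (ρ_m − ρ_c) r.
r = h · ρ_c / (ρ_m − ρ_c) = 5.588 km × 2880 / (3240 − 2880) = 44.7 km.

44.7 km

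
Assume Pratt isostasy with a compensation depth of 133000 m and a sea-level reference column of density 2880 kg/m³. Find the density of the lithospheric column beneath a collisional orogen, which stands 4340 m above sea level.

2790 kg/m³

Pratt balance: ρ_ref D = ρ (D + h).
ρ = ρ_ref D/(D + h) = 2880 × 133000 m/(133000 m + 4340 m) = 2790 kg/m³.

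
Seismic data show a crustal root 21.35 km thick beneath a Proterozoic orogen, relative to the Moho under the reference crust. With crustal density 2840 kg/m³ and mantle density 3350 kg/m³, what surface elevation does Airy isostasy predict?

By Archimedes' principle applied to the lithosphere: ρ_c h = (ρ_m − ρ_c) r.
h = r (ρ_m − ρ_c) / ρ_c = 21.35 km × (3350 − 2840) / 2840 = 3.83 km.

3.83 km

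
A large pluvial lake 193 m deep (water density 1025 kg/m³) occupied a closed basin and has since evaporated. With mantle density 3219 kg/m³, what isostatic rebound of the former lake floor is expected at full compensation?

u = d ρ_w/ρ_m = 193 m × 1025/3219 = 61.5 m.

61.5 m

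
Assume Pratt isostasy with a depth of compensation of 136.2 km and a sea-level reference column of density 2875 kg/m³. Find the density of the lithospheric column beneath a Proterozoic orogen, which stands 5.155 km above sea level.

2770 kg/m³

Pratt balance: ρ_ref D = ρ (D + h).
ρ = ρ_ref D/(D + h) = 2875 × 136.2 km/(136.2 km + 5.155 km) = 2770 kg/m³.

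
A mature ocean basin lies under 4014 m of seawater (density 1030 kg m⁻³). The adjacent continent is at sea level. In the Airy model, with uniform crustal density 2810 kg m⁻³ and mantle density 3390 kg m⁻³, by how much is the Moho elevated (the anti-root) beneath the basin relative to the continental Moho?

For local isostatic compensation: replacing crust with seawater at the top is compensated by replacing crust with mantle at the base: d (ρ_c − ρ_w) = a (ρ_m − ρ_c).
a = d (ρ_c − ρ_w)/(ρ_m − ρ_c) = 4014 m × 1780/580 = 12300 m.

12300 m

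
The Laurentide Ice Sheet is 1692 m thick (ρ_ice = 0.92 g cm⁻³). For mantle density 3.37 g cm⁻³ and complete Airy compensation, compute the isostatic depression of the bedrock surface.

462 m

For local isostatic compensation: the ice load ρ_ice t is balanced by mantle displaced below, ρ_m s.
s = t ρ_ice / ρ_m = 1692 m × 0.92/3.37 = 462 m.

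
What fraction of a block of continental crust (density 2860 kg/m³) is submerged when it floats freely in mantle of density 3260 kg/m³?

0.877

Submerged fraction = ρ_obj/ρ_fluid = 2860/3260 = 0.877.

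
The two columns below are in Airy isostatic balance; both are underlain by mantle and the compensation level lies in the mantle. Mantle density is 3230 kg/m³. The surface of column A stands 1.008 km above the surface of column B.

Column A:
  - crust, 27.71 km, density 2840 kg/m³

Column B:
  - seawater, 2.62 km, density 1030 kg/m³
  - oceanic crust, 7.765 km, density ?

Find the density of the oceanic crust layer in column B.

Take the compensation level at the base of the deeper column (depth z_c below the surface of column A) and equate Σ ρ_i t_i down to z_c; mantle fills any gap and the z_c terms cancel.
Column A: 27.71×2840 + (z_c − 27.71)×3230
Column B: 1.008×0 + 2.62×1030 + 7.765×ρ + (z_c − 1.008 − 10.385)×3230
The z_c×3230 term appears on both sides and cancels. Collect the known terms of each column as K = Σ(ρt)_known − 3230 × (depth of known layers): K_A = 78696.4 − 3230×27.71 = −10806.9; K_B = 2698.6 − 3230×(1.008 + 10.385) = −34100.79.
Balance: K_A = K_B + 7.765×ρ, so ρ = (K_A − K_B)/7.765 = 23293.9/7.765 = 3000 kg/m³.

3000 kg/m³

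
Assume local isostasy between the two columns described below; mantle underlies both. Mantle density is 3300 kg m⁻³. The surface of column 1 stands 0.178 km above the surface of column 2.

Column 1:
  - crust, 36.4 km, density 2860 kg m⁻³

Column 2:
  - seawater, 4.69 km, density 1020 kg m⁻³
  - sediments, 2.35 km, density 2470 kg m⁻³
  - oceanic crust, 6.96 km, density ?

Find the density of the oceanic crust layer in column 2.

2900 kg m⁻³

Take the compensation level at the base of the deeper column (depth z_c below the surface of column 1) and equate Σ ρ_i t_i down to z_c; mantle fills any gap and the z_c terms cancel.
Column 1: 36.4×2860 + (z_c − 36.4)×3300
Column 2: 0.178×0 + 4.69×1020 + 2.35×2470 + 6.96×ρ + (z_c − 0.178 − 14)×3300
The z_c×3300 term appears on both sides and cancels. Collect the known terms of each column as K = Σ(ρt)_known − 3300 × (depth of known layers): K_1 = 104104 − 3300×36.4 = −16016; K_2 = 10588.3 − 3300×(0.178 + 14) = −36199.1.
Balance: K_1 = K_2 + 6.96×ρ, so ρ = (K_1 − K_2)/6.96 = 20183.1/6.96 = 2900 kg m⁻³.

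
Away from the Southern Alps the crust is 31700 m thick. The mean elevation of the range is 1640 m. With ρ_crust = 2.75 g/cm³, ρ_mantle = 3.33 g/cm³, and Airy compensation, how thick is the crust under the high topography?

Root depth r = h ρ_c / (ρ_m − ρ_c) = 1640 m × 2.75 / 0.58 = 7776 m.
Total thickness = T + h + r = 31700 m + 1640 m + 7776 m = 41100 m.

41100 m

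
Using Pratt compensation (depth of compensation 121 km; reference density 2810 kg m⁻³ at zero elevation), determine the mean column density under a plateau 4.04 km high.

2720 kg m⁻³

Pratt balance: ρ_ref D = ρ (D + h).
ρ = ρ_ref D/(D + h) = 2810 × 121 km/(121 km + 4.04 km) = 2720 kg m⁻³.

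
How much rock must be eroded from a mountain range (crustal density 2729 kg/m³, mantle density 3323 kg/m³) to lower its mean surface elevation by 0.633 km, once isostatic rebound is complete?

Net drop Δ = e − u = e − e ρ_c/ρ_m = e (ρ_m − ρ_c)/ρ_m.
e = Δ ρ_m/(ρ_m − ρ_c) = 0.633 km × 3323/594 = 3.54 km.

3.54 km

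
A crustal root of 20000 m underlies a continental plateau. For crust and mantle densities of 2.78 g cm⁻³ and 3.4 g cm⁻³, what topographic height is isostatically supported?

In Airy isostatic equilibrium: ρ_c h = (ρ_m − ρ_c) r.
h = r (ρ_m − ρ_c) / ρ_c = 20000 m × (3.4 − 2.78) / 2.78 = 4460 m.

4460 m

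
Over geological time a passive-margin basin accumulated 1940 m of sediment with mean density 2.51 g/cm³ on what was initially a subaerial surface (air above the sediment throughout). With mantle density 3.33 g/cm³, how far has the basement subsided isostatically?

Subaerial load: s = t ρ_sed / ρ_m = 1940 m × 2.51/3.33 = 1460 m.

1460 m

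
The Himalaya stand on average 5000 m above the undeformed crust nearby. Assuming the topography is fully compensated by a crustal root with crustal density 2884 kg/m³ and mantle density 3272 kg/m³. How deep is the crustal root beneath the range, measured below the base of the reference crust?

37200 m

Balancing pressure at the compensation depth: the weight of the topography is balanced by the buoyancy of the root, ρ_c h = (ρ_m − ρ_c) r.
r = h · ρ_c / (ρ_m − ρ_c) = 5000 m × 2884 / (3272 − 2884) = 37200 m.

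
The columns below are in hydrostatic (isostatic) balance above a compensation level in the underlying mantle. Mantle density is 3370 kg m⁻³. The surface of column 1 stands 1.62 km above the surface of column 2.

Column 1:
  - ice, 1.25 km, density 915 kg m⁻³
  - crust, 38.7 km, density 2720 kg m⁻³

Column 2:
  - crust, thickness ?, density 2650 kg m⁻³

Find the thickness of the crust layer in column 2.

Take the compensation level at the base of the deeper column (depth z_c below the surface of column 1) and equate Σ ρ_i t_i down to z_c; mantle fills any gap and the z_c terms cancel.
Column 1: 1.25×915 + 38.7×2720 + (z_c − 39.95)×3370
Column 2: 1.62×0 + x×2650 + (z_c − 1.62 − 0 − x)×3370
The z_c×3370 term appears on both sides and cancels. Collect the known terms of each column as K = Σ(ρt)_known − 3370 × (depth of known layers): K_1 = 106407.75 − 3370×39.95 = −28223.75; K_2 = 0 − 3370×(1.62 + 0) = −5459.4.
Balance: K_1 = K_2 − x×(3370 − 2650), so x = (K_2 − K_1)/(3370 − 2650) = 22764.4/720 = 31.6 km.

31.6 km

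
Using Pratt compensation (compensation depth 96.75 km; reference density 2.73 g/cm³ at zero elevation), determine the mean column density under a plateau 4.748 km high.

2.6 g/cm³

Pratt balance: ρ_ref D = ρ (D + h).
ρ = ρ_ref D/(D + h) = 2.73 × 96.75 km/(96.75 km + 4.748 km) = 2.6 g/cm³.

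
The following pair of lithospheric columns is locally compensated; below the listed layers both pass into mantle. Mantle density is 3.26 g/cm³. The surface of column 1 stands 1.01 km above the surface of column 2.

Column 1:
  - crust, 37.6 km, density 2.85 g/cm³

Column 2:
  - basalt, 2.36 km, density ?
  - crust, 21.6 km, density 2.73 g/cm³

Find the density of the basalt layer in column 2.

2.97 g/cm³

Take the compensation level at the base of the deeper column (depth z_c below the surface of column 1) and equate Σ ρ_i t_i down to z_c; mantle fills any gap and the z_c terms cancel.
Column 1: 37.6×2.85 + (z_c − 37.6)×3.26
Column 2: 1.01×0 + 2.36×ρ + 21.6×2.73 + (z_c − 1.01 − 23.96)×3.26
The z_c×3.26 term appears on both sides and cancels. Collect the known terms of each column as K = Σ(ρt)_known − 3.26 × (depth of known layers): K_1 = 107.16 − 3.26×37.6 = −15.416; K_2 = 58.968 − 3.26×(1.01 + 23.96) = −22.4342.
Balance: K_1 = K_2 + 2.36×ρ, so ρ = (K_1 − K_2)/2.36 = 7.0182/2.36 = 2.97 g/cm³.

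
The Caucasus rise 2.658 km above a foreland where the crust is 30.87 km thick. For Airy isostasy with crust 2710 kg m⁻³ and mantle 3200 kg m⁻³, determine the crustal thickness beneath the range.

48.2 km

Root depth r = h ρ_c / (ρ_m − ρ_c) = 2.658 km × 2710 / 490 = 14.7 km.
Total thickness = T + h + r = 30.87 km + 2.658 km + 14.7 km = 48.2 km.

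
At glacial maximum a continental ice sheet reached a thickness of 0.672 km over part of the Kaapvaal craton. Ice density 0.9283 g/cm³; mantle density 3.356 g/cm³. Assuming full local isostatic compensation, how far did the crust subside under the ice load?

Balancing pressure at the compensation depth: the ice load ρ_ice t is balanced by mantle displaced below, ρ_m s.
s = t ρ_ice / ρ_m = 0.672 km × 0.9283/3.356 = 0.186 km.

0.186 km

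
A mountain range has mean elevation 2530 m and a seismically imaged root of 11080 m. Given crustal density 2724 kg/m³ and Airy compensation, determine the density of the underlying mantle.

Airy balance: ρ_c h = (ρ_m − ρ_c) r → ρ_m = ρ_c (1 + h/r).
ρ_m = 2724 × (1 + 2530 m/11080 m) = 3350 kg/m³.

3350 kg/m³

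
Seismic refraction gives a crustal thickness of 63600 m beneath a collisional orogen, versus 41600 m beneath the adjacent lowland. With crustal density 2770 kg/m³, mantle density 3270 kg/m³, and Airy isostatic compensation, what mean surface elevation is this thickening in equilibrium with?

Excess crust Δ = 63600 m − 41600 m = 22000 m, split between elevation h and root r with h + r = Δ.
Airy balance ρ_c h = (ρ_m − ρ_c) r gives r = h ρ_c/(ρ_m − ρ_c), so h (1 + ρ_c/(ρ_m − ρ_c)) = Δ, i.e. h = Δ (ρ_m − ρ_c)/ρ_m.
h = 22000 m × 500/3270 = 3360 m.

3360 m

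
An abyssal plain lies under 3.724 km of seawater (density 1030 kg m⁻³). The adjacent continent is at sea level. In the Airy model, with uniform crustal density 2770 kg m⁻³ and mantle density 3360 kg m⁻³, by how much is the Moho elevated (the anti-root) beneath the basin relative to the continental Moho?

For local isostatic compensation: replacing crust with seawater at the top is compensated by replacing crust with mantle at the base: d (ρ_c − ρ_w) = a (ρ_m − ρ_c).
a = d (ρ_c − ρ_w)/(ρ_m − ρ_c) = 3.724 km × 1740/590 = 11 km.

11 km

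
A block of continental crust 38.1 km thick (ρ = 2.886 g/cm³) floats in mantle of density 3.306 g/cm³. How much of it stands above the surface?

4.84 km

Floating equilibrium: submerged depth d = t ρ_obj/ρ_fluid = 38.1 km × 2.886/3.306 = 33.26 km.
Freeboard = t − d = 38.1 km − 33.26 km = 4.84 km.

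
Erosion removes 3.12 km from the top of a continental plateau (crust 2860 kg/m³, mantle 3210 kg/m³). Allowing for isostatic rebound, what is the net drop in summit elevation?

0.34 km

Rebound u = e ρ_c/ρ_m = 3.12 km × 2860/3210 = 2.78 km.
Net surface drop = e − u = 3.12 km − 2.78 km = e (ρ_m − ρ_c)/ρ_m = 0.34 km.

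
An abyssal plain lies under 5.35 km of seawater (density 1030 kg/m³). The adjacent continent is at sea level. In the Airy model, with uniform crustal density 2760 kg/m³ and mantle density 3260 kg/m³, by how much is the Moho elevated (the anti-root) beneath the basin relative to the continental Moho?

18.5 km

In Airy isostatic equilibrium: replacing crust with seawater at the top is compensated by replacing crust with mantle at the base: d (ρ_c − ρ_w) = a (ρ_m − ρ_c).
a = d (ρ_c − ρ_w)/(ρ_m − ρ_c) = 5.35 km × 1730/500 = 18.5 km.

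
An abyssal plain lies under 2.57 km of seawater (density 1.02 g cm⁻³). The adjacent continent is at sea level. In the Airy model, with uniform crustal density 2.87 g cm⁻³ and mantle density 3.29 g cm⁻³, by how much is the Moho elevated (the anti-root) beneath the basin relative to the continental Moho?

11.3 km

In Airy isostatic equilibrium: replacing crust with seawater at the top is compensated by replacing crust with mantle at the base: d (ρ_c − ρ_w) = a (ρ_m − ρ_c).
a = d (ρ_c − ρ_w)/(ρ_m − ρ_c) = 2.57 km × 1.85/0.42 = 11.3 km.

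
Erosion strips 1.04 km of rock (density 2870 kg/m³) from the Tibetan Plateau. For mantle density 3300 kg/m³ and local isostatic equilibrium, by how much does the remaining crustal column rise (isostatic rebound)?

Unloading: uplift u = e ρ_c/ρ_m = 1.04 km × 2870/3300 = 0.904 km.

0.904 km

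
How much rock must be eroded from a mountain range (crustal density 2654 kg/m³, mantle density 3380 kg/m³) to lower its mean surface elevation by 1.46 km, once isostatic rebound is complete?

6.8 km

Net drop Δ = e − u = e − e ρ_c/ρ_m = e (ρ_m − ρ_c)/ρ_m.
e = Δ ρ_m/(ρ_m − ρ_c) = 1.46 km × 3380/726 = 6.8 km.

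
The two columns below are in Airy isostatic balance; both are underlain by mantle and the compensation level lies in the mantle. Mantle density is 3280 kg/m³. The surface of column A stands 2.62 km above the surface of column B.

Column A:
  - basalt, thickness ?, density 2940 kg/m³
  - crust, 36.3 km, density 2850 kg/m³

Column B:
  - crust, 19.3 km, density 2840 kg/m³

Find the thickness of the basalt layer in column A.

Take the compensation level at the base of the deeper column (depth z_c below the surface of column A) and equate Σ ρ_i t_i down to z_c; mantle fills any gap and the z_c terms cancel.
Column A: x×2940 + 36.3×2850 + (z_c − 36.3 − x)×3280
Column B: 2.62×0 + 19.3×2840 + (z_c − 2.62 − 19.3)×3280
The z_c×3280 term appears on both sides and cancels. Collect the known terms of each column as K = Σ(ρt)_known − 3280 × (depth of known layers): K_A = 103455 − 3280×36.3 = −15609; K_B = 54812 − 3280×(2.62 + 19.3) = −17085.6.
Balance: K_A − x×(3280 − 2940) = K_B, so x = (K_A − K_B)/(3280 − 2940) = 1476.6/340 = 4.34 km.

4.34 km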